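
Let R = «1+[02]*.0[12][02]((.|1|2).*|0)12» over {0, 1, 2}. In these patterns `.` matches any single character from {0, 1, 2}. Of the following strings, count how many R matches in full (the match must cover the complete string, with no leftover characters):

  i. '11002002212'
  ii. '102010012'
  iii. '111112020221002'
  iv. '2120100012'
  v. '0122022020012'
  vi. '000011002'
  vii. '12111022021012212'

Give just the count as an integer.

i → match
ii → match
iii → no match — must end with '12'
iv → no match — must start with '1'
v → no match — must start with '1'
vi → no match — must start with '1'
vii → no match
Total matched: 2

2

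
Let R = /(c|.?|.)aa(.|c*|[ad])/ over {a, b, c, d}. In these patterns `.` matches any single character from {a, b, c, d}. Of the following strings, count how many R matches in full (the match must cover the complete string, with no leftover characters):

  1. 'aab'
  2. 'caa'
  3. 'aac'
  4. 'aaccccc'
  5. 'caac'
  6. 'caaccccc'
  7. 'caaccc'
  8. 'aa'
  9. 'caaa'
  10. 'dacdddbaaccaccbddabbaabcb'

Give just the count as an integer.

9

1 → match
2 → match
3 → match
4 → match
5 → match
6 → match
7 → match
8 → match
9 → match
10 → no match
Total matched: 9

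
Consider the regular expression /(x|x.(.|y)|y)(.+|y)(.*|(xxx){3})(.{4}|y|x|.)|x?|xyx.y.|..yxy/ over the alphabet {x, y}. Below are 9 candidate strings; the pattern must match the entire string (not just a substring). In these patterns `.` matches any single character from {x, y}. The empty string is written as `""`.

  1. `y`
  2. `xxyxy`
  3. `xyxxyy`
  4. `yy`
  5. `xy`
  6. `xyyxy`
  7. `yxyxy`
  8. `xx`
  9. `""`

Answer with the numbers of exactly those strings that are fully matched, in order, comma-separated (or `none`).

2, 3, 6, 7, 9

1. `y` → no match
2. `xxyxy` → match
3. `xyxxyy` → match
4. `yy` → no match
5. `xy` → no match
6. `xyyxy` → match
7. `yxyxy` → match
8. `xx` → no match
9. `""` → match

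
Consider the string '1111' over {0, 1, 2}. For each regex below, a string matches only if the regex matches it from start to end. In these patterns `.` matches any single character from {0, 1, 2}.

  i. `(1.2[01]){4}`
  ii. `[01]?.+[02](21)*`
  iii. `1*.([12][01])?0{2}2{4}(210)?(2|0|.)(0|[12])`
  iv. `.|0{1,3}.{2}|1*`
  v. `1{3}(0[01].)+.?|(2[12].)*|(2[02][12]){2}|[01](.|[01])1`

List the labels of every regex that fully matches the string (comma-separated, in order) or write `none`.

iv

i → no match
ii → no match
iii → no match
iv → match
v → no match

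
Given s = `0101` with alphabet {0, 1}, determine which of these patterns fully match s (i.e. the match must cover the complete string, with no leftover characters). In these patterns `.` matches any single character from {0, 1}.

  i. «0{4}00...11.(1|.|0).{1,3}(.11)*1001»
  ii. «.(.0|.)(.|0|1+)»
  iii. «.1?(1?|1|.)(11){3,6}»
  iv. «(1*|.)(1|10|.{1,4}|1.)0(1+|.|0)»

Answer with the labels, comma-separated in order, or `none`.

ii, iv

i → no match — must end with `1001`
ii → match
iii → no match — must end with `11`
iv → match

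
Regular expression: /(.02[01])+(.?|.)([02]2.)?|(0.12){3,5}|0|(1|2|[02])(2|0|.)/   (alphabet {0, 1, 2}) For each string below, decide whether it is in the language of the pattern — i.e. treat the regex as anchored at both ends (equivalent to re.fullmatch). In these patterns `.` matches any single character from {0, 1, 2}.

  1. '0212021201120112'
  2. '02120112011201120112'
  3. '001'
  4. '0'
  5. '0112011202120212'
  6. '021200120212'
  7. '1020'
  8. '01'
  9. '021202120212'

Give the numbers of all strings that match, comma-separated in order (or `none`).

1 → match
2 → match
3 → no match
4 → match
5 → match
6 → match
7 → match
8 → match
9 → match

1, 2, 4, 5, 6, 7, 8, 9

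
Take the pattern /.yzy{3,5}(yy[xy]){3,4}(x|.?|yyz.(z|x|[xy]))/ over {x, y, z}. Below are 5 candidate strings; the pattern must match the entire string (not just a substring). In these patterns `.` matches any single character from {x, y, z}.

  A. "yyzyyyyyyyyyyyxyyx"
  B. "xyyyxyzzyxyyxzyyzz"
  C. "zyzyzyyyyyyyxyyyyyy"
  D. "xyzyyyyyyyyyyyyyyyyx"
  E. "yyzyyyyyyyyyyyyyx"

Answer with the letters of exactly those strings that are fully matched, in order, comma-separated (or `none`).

A → match
B → no match
C → no match
D → match
E → match

A, D, E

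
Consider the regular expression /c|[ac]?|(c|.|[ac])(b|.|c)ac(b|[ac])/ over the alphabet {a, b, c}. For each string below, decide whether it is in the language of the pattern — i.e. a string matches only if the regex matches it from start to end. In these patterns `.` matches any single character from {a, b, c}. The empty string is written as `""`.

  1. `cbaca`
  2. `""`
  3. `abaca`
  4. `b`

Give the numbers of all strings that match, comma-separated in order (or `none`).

1, 2, 3

1 → match
2 → match
3 → match
4 → no match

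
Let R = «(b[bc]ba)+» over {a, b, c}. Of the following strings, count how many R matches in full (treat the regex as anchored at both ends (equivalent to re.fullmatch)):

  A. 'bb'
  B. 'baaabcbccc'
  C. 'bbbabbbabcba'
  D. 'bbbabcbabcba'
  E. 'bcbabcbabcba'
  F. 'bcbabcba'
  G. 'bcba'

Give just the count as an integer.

A → no match — must end with 'ba'
B → no match — must end with 'ba'
C → match
D → match
E → match
F → match
G → match
Total matched: 5

5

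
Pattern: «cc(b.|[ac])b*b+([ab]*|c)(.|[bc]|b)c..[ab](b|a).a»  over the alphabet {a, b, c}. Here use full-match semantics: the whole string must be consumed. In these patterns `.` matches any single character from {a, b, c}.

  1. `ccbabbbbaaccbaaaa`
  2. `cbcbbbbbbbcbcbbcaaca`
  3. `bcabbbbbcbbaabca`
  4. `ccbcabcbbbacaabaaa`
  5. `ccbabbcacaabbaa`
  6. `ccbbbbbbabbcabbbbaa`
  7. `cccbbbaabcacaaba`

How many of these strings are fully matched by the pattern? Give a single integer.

3

1 → match
2 → no match — must start with `cc`
3 → no match — must start with `cc`
4 → no match
5 → match
6 → no match
7 → match
Total matched: 3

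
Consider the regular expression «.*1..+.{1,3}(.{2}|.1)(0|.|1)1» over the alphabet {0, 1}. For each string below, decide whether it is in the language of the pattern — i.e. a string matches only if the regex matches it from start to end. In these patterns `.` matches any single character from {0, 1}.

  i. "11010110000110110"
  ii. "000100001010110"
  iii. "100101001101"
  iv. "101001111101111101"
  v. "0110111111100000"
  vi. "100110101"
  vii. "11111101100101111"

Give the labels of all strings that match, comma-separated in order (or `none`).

iii, iv, vi, vii

i → no match — must end with "1"
ii → no match — must end with "1"
iii → match
iv → match
v → no match — must end with "1"
vi → match
vii → match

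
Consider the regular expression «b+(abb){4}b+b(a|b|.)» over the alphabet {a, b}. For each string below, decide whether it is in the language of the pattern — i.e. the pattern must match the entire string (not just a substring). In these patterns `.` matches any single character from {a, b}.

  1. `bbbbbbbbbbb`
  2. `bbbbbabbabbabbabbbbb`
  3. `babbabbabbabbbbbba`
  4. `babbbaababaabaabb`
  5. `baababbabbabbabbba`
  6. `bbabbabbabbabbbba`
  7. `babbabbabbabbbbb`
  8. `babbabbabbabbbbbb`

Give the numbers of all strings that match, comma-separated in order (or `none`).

1. `bbbbbbbbbbb` → no match
2 → match
3 → match
4 → no match
5 → no match
6 → match
7 → match
8 → match

2, 3, 6, 7, 8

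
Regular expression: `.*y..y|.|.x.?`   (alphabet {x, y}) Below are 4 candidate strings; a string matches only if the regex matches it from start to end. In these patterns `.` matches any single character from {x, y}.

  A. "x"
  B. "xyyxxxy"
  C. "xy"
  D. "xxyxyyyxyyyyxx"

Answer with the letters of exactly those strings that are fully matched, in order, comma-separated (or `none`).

A

A → match
B → no match
C → no match
D → no match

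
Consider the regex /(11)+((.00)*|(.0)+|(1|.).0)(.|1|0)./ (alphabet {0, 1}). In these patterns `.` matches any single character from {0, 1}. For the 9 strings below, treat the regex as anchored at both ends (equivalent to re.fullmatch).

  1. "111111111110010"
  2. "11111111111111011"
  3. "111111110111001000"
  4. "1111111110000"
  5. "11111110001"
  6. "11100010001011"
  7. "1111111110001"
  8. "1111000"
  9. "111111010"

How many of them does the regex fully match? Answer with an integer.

8

1 → match
2 → match
3 → no match
4 → match
5 → match
6 → match
7 → match
8 → match
9 → match
Total matched: 8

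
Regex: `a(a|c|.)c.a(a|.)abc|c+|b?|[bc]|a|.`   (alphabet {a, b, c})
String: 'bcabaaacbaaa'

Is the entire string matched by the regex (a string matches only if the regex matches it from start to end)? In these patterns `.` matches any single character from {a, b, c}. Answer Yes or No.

No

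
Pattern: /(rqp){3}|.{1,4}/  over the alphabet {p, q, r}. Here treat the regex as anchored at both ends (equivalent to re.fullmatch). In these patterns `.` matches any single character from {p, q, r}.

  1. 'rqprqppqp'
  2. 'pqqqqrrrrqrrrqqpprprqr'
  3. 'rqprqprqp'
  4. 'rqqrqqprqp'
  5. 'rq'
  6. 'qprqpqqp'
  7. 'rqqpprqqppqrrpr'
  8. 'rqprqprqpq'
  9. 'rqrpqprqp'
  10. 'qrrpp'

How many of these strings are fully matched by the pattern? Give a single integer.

1 → no match
2 → no match
3 → match
4 → no match
5 → match
6 → no match
7 → no match
8 → no match
9 → no match
10 → no match
Total matched: 2

2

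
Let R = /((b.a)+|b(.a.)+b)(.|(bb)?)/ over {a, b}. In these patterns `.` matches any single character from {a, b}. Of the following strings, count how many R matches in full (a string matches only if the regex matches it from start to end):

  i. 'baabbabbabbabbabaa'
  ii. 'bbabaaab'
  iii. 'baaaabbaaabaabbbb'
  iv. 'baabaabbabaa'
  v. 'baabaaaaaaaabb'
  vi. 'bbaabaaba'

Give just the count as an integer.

5

i → match
ii. 'bbabaaab' → match
iii → no match
iv. 'baabaabbabaa' → match
v → match
vi. 'bbaabaaba' → match
Total matched: 5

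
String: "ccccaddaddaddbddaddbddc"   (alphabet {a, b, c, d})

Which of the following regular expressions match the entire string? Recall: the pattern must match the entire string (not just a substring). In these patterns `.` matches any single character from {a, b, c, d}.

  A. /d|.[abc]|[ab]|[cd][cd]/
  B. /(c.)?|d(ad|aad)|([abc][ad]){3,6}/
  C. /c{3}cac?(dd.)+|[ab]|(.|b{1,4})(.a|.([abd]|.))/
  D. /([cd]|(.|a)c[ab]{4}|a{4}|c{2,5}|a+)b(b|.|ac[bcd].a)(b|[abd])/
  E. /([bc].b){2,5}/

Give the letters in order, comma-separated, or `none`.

A → no match
B → no match
C → match
D → no match
E → no match — must end with "b"

C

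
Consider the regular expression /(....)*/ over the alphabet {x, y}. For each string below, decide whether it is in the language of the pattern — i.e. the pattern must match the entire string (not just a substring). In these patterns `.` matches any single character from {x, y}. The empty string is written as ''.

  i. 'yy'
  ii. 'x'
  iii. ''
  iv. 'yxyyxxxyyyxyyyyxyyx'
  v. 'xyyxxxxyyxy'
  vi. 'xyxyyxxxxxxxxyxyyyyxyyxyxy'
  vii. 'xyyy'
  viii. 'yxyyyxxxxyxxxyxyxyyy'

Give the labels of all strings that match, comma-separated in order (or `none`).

i → no match
ii → no match
iii → match
iv → no match
v → no match
vi → no match
vii → match
viii → match

iii, vii, viii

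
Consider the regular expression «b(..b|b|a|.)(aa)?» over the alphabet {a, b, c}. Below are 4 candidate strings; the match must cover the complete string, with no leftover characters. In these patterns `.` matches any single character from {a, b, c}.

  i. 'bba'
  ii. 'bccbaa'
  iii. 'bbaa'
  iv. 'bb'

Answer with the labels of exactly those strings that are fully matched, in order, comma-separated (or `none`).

i → no match
ii → match
iii → match
iv → match

ii, iii, iv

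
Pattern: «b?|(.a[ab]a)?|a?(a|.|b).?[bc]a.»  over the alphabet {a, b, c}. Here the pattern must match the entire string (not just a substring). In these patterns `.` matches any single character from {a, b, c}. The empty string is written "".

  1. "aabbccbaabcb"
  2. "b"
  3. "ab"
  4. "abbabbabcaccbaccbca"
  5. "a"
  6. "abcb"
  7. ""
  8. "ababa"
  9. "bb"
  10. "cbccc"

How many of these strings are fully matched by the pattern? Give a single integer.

1 → no match
2 → match
3 → no match
4 → no match
5 → no match
6 → no match
7 → match
8 → no match
9 → no match
10 → no match
Total matched: 2

2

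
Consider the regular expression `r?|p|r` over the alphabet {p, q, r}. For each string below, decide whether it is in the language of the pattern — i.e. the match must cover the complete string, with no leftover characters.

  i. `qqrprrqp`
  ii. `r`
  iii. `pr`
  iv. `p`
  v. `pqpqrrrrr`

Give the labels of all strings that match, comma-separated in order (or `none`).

ii, iv

i → no match
ii → match
iii → no match
iv → match
v → no match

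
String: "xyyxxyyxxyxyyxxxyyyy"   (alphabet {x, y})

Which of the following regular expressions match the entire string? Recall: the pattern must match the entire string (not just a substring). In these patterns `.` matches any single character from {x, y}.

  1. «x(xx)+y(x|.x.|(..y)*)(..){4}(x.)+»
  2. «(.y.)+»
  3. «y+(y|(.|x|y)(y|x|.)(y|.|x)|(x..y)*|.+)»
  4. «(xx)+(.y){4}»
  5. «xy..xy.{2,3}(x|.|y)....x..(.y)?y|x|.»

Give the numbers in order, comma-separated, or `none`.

5

1 → no match — must start with "xxx"
2 → no match
3 → no match — must start with "y"
4 → no match — must start with "xx"
5 → match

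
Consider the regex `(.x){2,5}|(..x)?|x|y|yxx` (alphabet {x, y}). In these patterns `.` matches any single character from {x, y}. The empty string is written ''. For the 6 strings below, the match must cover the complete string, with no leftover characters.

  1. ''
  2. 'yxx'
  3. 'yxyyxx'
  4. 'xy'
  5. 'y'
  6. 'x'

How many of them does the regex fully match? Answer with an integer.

1 → match
2 → match
3 → no match
4 → no match
5 → match
6 → match
Total matched: 4

4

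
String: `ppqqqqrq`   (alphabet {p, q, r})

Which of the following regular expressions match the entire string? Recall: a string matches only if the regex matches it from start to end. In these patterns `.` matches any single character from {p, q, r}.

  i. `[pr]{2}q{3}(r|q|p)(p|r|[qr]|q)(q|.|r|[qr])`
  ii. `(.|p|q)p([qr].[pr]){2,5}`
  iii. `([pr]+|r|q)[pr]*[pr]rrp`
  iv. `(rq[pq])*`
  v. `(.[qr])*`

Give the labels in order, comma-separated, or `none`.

i → match
ii → no match
iii → no match — must end with `rrp`
iv → no match
v → no match

i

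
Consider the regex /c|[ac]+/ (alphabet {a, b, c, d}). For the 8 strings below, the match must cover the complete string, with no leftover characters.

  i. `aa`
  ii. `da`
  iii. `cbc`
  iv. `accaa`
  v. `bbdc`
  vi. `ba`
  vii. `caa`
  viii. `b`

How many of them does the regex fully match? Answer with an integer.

i → match
ii → no match
iii → no match
iv → match
v → no match
vi → no match
vii → match
viii → no match
Total matched: 3

3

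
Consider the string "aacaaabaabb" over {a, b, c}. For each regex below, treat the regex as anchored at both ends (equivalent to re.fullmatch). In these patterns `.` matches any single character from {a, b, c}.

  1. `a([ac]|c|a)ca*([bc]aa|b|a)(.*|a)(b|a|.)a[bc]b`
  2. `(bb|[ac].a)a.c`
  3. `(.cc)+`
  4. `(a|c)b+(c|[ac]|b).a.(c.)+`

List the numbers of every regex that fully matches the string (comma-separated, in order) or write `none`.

1

1 → match
2 → no match — must end with "c"
3 → no match — must end with "cc"
4 → no match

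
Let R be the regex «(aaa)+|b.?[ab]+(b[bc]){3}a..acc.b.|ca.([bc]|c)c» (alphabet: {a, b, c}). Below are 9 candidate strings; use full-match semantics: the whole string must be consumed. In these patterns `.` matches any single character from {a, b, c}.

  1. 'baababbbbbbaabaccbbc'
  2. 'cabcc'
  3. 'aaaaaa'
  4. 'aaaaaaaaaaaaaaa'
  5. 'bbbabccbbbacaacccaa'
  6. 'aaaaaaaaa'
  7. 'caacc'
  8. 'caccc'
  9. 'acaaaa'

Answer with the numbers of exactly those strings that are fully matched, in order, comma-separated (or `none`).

1 → match
2 → match
3 → match
4 → match
5 → no match
6 → match
7 → match
8 → match
9 → no match

1, 2, 3, 4, 6, 7, 8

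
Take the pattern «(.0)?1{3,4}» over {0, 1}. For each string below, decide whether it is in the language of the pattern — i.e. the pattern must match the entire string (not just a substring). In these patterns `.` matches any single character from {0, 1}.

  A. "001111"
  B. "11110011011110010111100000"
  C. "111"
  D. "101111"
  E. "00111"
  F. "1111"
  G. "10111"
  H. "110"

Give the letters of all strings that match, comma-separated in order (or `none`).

A, C, D, E, F, G

A → match
B → no match — must end with "1"
C → match
D → match
E → match
F → match
G → match
H → no match — must end with "1"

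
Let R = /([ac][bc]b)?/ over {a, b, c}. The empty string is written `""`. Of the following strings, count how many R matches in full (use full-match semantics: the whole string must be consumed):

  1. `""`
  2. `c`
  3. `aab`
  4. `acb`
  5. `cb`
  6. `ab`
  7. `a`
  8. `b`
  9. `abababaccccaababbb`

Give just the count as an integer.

2

1 → match
2 → no match
3 → no match
4 → match
5 → no match
6 → no match
7 → no match
8 → no match
9 → no match
Total matched: 2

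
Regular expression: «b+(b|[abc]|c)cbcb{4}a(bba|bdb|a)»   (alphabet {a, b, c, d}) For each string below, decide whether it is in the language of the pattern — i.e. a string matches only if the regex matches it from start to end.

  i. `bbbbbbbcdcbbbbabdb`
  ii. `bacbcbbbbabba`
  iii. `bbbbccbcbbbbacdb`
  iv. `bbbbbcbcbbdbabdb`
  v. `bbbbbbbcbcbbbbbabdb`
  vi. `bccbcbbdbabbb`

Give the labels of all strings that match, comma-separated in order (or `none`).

ii

i → no match
ii → match
iii → no match
iv → no match
v → no match
vi → no match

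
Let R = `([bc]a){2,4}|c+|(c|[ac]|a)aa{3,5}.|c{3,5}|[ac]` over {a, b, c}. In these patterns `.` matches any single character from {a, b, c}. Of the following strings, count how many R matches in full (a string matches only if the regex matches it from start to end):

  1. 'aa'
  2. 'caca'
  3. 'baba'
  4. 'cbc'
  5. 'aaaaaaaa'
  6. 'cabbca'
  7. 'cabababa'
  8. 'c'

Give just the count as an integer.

5

1 → no match
2 → match
3 → match
4 → no match
5 → match
6 → no match
7 → match
8 → match
Total matched: 5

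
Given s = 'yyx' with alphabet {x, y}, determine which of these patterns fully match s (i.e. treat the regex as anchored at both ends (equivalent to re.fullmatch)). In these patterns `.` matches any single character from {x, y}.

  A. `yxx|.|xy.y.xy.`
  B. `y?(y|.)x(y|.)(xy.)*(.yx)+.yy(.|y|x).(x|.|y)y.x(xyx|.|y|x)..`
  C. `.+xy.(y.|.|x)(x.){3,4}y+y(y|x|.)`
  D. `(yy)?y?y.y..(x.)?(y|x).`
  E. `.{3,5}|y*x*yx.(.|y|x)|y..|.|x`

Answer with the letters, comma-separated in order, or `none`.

A → no match
B → no match
C → no match
D → no match
E → match

E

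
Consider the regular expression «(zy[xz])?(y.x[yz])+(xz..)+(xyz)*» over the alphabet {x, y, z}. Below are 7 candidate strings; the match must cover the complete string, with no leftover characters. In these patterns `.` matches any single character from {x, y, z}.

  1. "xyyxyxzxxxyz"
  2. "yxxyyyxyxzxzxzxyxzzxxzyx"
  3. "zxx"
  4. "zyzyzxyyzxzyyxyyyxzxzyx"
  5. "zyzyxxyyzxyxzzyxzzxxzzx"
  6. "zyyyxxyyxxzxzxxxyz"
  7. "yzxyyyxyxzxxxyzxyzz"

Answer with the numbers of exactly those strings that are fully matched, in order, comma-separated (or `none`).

2, 4, 5

1 → no match
2 → match
3 → no match
4 → match
5 → match
6 → no match
7 → no match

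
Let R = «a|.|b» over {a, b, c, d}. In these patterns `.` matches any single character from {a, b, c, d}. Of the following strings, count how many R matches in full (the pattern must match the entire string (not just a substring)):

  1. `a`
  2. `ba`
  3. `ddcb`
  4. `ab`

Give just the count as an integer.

1

1 → match
2 → no match
3 → no match
4 → no match
Total matched: 1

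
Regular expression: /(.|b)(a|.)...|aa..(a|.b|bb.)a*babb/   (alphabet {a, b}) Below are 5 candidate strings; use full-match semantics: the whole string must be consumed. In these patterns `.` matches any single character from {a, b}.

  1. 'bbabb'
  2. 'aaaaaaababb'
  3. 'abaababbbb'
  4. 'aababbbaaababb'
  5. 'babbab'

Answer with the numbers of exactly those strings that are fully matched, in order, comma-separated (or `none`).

1, 2, 4

1 → match
2 → match
3 → no match
4 → match
5 → no match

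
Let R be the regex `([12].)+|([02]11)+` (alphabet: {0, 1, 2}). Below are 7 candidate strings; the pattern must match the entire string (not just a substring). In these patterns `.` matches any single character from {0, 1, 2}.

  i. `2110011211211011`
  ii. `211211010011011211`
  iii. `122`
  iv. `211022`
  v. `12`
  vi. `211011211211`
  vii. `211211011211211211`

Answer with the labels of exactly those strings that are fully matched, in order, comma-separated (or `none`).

i → no match
ii → no match
iii → no match
iv → match
v → match
vi → match
vii → match

iv, v, vi, vii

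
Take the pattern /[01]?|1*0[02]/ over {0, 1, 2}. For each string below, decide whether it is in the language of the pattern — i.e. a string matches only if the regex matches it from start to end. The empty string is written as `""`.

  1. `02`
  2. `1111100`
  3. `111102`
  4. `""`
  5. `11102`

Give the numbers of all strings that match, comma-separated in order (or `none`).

1. `02` → match
2. `1111100` → match
3. `111102` → match
4. `""` → match
5. `11102` → match

1, 2, 3, 4, 5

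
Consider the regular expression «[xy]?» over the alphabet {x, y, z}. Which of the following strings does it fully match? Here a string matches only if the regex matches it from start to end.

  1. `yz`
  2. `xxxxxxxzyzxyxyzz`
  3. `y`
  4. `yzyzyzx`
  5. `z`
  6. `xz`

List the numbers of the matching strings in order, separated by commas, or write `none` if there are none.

3

1 → no match
2 → no match
3 → match
4 → no match
5 → no match
6 → no match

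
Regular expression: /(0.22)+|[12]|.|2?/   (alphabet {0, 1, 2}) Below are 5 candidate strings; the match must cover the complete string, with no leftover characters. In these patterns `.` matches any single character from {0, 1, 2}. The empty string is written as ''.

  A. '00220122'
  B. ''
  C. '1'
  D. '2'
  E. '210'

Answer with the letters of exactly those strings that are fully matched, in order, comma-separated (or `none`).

A, B, C, D

A. '00220122' → match
B. '' → match
C. '1' → match
D. '2' → match
E. '210' → no match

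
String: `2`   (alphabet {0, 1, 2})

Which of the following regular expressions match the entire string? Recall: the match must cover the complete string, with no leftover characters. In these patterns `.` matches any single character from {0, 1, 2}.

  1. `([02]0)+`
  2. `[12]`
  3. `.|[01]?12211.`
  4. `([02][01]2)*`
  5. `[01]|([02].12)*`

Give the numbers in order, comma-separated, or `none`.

1 → no match — must end with `0`
2 → match
3 → match
4 → no match
5 → no match

2, 3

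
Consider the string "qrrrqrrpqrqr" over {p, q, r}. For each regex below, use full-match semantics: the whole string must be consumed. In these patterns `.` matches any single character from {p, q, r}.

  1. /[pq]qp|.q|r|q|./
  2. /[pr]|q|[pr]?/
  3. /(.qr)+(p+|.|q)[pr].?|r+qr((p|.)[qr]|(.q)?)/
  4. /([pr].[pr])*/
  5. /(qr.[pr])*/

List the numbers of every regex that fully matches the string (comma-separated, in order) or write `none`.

1 → no match
2 → no match
3 → no match
4 → no match
5 → match

5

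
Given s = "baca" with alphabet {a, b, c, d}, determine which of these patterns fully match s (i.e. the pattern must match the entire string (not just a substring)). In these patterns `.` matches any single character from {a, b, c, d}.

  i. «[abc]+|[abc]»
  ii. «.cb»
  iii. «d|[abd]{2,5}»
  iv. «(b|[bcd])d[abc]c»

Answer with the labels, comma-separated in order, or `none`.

i

i → match
ii → no match — must end with "cb"
iii → no match
iv → no match — must end with "c"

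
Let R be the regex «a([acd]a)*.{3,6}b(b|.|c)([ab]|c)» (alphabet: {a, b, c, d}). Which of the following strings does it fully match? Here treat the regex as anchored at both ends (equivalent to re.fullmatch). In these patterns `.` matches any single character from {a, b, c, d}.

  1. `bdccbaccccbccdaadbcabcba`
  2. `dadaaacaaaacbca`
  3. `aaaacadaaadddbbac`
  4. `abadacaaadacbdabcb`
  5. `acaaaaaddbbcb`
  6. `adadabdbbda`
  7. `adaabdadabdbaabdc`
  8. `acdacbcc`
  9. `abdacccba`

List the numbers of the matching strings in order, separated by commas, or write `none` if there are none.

1 → no match — must start with `a`
2 → no match — must start with `a`
3 → no match
4 → no match
5 → match
6. `adadabdbbda` → match
7 → no match
8. `acdacbcc` → match
9. `abdacccba` → no match

5, 6, 8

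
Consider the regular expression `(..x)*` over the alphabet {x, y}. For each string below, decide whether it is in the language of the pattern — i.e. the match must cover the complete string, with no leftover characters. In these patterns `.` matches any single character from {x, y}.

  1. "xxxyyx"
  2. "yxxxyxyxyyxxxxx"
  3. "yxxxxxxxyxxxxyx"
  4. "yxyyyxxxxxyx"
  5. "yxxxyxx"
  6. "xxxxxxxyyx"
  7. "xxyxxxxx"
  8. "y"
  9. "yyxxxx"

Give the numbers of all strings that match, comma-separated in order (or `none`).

1, 9

1 → match
2 → no match
3 → no match
4 → no match
5 → no match
6 → no match
7 → no match
8 → no match
9 → match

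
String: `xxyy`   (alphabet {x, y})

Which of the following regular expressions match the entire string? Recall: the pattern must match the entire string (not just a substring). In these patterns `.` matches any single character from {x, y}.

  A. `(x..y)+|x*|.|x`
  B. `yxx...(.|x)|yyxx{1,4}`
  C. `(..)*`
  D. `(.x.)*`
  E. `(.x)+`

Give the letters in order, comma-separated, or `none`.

A, C

A → match
B → no match
C → match
D → no match
E → no match — must end with `x`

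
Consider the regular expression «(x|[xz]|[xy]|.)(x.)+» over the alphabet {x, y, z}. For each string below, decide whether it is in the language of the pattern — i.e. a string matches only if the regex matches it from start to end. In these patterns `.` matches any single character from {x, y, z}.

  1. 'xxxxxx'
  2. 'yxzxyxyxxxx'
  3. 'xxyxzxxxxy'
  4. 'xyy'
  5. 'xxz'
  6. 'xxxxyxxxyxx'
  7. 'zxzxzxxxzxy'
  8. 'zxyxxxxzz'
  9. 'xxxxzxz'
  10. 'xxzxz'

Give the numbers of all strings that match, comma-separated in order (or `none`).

2, 5, 6, 7, 9, 10

1 → no match
2 → match
3 → no match
4 → no match
5 → match
6 → match
7 → match
8 → no match
9 → match
10 → match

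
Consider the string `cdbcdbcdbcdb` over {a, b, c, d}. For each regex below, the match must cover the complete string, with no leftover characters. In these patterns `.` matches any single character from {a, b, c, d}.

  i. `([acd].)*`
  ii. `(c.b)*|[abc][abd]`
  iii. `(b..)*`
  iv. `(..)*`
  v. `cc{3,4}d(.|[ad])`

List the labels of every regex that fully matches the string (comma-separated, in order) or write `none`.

i → no match
ii → match
iii → no match
iv → match
v → no match — must start with `cc`

ii, iv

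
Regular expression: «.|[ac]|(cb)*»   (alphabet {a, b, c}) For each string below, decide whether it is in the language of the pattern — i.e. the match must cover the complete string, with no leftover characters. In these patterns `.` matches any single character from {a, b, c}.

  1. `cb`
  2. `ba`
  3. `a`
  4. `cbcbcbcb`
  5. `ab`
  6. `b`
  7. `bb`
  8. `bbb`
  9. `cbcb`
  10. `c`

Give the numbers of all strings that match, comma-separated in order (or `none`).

1, 3, 4, 6, 9, 10

1 → match
2 → no match
3 → match
4 → match
5 → no match
6 → match
7 → no match
8 → no match
9 → match
10 → match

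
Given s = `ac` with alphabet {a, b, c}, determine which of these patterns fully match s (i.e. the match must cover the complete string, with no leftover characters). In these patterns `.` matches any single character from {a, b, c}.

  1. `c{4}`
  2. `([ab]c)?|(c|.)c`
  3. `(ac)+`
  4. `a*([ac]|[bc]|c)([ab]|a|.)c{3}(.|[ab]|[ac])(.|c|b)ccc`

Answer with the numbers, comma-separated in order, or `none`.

2, 3

1 → no match — must start with `c`
2 → match
3 → match
4 → no match — must end with `ccc`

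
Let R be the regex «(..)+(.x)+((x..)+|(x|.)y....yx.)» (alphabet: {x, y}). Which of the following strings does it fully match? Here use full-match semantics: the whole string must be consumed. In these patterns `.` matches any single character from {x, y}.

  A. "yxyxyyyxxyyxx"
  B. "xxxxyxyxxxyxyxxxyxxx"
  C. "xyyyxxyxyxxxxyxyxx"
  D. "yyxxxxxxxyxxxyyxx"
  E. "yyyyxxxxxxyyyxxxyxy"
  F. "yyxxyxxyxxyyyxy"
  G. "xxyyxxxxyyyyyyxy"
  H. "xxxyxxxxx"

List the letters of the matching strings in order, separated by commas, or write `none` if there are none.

A, B, D, E, F, H

A → match
B → match
C → no match
D → match
E → match
F → match
G → no match
H → match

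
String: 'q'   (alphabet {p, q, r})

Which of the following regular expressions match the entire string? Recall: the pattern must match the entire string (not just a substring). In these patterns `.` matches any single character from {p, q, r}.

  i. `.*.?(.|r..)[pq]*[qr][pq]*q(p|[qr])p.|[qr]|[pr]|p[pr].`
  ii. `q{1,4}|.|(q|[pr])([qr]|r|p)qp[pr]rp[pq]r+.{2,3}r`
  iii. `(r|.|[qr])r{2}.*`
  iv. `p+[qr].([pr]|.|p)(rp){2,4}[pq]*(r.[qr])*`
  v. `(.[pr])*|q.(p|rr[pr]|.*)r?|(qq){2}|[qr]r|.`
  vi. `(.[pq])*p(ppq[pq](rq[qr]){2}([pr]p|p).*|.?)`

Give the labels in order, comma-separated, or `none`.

i, ii, v

i → match
ii → match
iii → no match
iv → no match — must start with 'p'
v → match
vi → no match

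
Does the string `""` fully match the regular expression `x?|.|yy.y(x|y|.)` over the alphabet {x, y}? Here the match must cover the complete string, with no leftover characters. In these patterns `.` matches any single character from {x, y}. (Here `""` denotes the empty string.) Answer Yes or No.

Yes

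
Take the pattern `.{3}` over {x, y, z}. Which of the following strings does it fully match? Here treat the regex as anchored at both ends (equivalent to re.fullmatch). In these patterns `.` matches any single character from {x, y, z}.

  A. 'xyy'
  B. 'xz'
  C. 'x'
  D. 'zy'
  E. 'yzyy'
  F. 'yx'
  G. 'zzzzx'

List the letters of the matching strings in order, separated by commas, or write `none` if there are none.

A

A. 'xyy' → match
B. 'xz' → no match
C. 'x' → no match
D. 'zy' → no match
E. 'yzyy' → no match
F. 'yx' → no match
G. 'zzzzx' → no match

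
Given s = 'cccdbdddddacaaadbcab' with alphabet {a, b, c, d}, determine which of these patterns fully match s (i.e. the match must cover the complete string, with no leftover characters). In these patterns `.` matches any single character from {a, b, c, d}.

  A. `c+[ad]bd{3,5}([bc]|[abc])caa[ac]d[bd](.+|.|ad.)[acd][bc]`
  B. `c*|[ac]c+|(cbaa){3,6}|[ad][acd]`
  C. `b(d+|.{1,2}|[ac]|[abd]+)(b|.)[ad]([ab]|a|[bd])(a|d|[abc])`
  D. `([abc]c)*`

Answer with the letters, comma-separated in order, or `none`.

A → match
B → no match
C → no match — must start with 'b'
D → no match

A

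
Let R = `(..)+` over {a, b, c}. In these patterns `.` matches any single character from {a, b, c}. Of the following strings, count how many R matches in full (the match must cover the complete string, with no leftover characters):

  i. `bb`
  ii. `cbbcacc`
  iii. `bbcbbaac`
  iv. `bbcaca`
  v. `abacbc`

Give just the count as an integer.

i → match
ii → no match
iii → match
iv → match
v → match
Total matched: 4

4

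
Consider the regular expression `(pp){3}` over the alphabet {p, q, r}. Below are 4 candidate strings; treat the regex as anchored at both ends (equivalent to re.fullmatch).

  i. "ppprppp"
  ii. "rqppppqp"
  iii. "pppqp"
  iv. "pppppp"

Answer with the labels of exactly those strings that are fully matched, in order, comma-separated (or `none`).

iv

i → no match
ii → no match — must start with "pp"
iii → no match — must end with "pp"
iv → match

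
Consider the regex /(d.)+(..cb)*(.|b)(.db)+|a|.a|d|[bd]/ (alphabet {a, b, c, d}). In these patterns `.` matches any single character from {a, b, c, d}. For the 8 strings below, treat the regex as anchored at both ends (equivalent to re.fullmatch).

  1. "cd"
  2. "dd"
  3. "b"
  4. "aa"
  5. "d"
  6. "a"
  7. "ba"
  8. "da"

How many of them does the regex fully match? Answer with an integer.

6

1 → no match
2 → no match
3 → match
4 → match
5 → match
6 → match
7 → match
8 → match
Total matched: 6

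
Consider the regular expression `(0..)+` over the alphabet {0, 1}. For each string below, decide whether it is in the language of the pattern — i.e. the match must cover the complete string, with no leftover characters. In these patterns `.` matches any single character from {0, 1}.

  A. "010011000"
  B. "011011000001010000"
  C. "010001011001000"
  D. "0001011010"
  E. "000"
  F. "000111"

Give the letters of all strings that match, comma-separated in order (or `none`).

A → match
B → match
C → match
D → no match
E → match
F → no match

A, B, C, E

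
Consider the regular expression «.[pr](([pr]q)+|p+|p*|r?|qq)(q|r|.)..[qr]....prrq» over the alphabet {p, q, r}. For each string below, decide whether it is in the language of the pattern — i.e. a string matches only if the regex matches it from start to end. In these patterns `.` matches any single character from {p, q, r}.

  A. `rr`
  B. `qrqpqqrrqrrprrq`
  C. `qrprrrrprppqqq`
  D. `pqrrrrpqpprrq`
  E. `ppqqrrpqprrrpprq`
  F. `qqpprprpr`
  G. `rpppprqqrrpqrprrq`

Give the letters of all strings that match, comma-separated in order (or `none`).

A → no match — must end with `prrq`
B → no match
C → no match — must end with `prrq`
D → no match
E → no match — must end with `prrq`
F → no match — must end with `prrq`
G → match

G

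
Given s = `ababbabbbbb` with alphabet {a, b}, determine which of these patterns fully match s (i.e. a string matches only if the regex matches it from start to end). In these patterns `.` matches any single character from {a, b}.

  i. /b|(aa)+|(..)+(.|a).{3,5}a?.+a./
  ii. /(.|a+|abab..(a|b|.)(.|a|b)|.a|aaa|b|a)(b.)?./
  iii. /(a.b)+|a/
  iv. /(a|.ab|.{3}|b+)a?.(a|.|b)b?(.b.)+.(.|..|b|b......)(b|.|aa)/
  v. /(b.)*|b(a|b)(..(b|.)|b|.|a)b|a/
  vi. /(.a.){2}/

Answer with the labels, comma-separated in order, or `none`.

ii, iv

i → no match
ii → match
iii → no match
iv → match
v → no match
vi → no match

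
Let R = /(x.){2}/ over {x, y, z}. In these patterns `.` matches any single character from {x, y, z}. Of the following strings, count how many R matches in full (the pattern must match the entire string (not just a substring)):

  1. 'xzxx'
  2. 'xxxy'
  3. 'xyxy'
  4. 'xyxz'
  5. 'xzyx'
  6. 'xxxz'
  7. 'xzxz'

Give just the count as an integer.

6

1 → match
2 → match
3 → match
4 → match
5 → no match
6 → match
7 → match
Total matched: 6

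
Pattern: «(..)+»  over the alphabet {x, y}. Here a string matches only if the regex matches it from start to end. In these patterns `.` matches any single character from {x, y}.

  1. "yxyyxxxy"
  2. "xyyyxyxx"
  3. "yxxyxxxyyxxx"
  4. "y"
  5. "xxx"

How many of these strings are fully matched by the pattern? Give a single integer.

3

1 → match
2 → match
3 → match
4 → no match
5 → no match
Total matched: 3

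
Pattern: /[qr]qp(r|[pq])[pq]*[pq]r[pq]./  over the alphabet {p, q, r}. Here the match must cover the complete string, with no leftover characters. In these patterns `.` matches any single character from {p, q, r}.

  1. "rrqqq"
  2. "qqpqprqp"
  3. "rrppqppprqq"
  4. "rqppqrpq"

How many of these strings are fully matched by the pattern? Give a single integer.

1 → no match
2 → match
3 → no match
4 → match
Total matched: 2

2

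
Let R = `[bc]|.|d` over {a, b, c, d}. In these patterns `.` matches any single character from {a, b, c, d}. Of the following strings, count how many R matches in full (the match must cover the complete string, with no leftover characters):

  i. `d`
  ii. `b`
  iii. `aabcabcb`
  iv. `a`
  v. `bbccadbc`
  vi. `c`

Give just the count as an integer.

i. `d` → match
ii. `b` → match
iii. `aabcabcb` → no match
iv. `a` → match
v. `bbccadbc` → no match
vi. `c` → match
Total matched: 4

4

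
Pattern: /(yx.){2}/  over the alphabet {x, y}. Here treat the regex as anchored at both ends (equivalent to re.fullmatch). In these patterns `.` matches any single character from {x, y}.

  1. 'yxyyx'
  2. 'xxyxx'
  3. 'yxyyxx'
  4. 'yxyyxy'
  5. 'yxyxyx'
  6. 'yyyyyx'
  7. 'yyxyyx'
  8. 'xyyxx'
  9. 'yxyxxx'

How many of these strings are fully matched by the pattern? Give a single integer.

2

1 → no match
2 → no match — must start with 'yx'
3 → match
4 → match
5 → no match
6 → no match — must start with 'yx'
7 → no match — must start with 'yx'
8 → no match — must start with 'yx'
9 → no match
Total matched: 2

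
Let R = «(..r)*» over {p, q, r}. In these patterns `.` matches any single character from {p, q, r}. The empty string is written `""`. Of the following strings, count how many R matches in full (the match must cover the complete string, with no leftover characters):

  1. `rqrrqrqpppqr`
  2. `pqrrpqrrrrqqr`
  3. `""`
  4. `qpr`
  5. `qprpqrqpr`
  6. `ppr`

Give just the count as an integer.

4

1. `rqrrqrqpppqr` → no match
2 → no match
3. `""` → match
4. `qpr` → match
5. `qprpqrqpr` → match
6. `ppr` → match
Total matched: 4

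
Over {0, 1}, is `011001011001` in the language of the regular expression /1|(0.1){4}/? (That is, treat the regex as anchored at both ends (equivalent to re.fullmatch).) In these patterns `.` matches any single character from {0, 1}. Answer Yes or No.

Yes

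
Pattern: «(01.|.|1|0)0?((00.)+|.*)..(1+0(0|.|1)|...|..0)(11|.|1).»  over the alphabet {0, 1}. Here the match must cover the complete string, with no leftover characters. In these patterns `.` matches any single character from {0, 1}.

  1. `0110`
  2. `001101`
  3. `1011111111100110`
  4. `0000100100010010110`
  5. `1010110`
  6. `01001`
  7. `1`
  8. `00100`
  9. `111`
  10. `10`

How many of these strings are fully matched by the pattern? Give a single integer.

2

1. `0110` → no match
2. `001101` → no match
3 → match
4 → match
5. `1010110` → no match
6. `01001` → no match
7. `1` → no match
8. `00100` → no match
9. `111` → no match
10. `10` → no match
Total matched: 2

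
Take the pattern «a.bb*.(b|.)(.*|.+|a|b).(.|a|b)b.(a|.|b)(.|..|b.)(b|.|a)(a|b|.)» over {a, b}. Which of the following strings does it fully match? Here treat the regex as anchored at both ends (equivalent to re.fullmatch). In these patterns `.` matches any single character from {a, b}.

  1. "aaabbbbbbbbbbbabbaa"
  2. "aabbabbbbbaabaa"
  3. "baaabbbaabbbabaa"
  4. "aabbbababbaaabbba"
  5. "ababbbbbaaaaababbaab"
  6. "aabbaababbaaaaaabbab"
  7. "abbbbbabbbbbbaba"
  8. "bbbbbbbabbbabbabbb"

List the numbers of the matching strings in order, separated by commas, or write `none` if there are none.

1 → no match
2 → match
3 → no match — must start with "a"
4 → no match
5 → no match
6 → no match
7 → match
8 → no match — must start with "a"

2, 7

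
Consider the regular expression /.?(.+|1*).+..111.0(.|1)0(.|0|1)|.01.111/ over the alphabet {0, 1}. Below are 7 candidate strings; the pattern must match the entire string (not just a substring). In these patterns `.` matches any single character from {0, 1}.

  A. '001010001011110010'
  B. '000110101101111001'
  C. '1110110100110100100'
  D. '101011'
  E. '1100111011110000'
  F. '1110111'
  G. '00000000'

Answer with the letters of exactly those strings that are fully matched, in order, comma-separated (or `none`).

E

A → no match
B → no match
C → no match
D → no match
E → match
F → no match
G → no match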